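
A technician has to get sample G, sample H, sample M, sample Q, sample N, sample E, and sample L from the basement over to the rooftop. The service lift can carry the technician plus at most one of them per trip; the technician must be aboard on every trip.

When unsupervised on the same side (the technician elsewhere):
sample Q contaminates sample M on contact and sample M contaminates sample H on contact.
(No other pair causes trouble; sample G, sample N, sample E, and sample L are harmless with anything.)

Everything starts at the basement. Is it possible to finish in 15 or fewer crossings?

Yes — this plan uses 15 crossings (≤ 15):
1. Technician goes to the rooftop with sample M.
2. Technician goes back to the basement alone.
3. Technician goes to the rooftop with sample G.
4. Technician goes back to the basement alone.
5. Technician goes to the rooftop with sample H.
6. Technician goes back to the basement with sample M.
7. Technician goes to the rooftop with sample Q.
8. Technician goes back to the basement alone.
9. Technician goes to the rooftop with sample N.
10. Technician goes back to the basement alone.
11. Technician goes to the rooftop with sample E.
12. Technician goes back to the basement alone.
13. Technician goes to the rooftop with sample L.
14. Technician goes back to the basement alone.
15. Technician goes to the rooftop with sample M.

Yes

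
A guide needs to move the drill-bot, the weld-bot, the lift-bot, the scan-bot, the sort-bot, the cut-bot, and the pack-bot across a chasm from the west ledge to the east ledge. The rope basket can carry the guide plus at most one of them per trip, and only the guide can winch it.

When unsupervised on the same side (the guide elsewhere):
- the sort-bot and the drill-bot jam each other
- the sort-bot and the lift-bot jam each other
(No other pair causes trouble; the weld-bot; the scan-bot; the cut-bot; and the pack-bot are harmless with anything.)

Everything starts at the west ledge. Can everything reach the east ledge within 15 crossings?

Yes — this plan uses 15 crossings (≤ 15):
1. Guide goes to the east ledge with the sort-bot.  [the west ledge: the cut-bot, the drill-bot, the lift-bot, the pack-bot, the scan-bot, the weld-bot | the east ledge: the sort-bot]
2. Guide goes back to the west ledge alone.  [the west ledge: the cut-bot, the drill-bot, the lift-bot, the pack-bot, the scan-bot, the weld-bot | the east ledge: the sort-bot]
3. Guide goes to the east ledge with the drill-bot.  [the west ledge: the cut-bot, the lift-bot, the pack-bot, the scan-bot, the weld-bot | the east ledge: the drill-bot, the sort-bot]
4. Guide goes back to the west ledge with the sort-bot.  [the west ledge: the cut-bot, the lift-bot, the pack-bot, the scan-bot, the sort-bot, the weld-bot | the east ledge: the drill-bot]
5. Guide goes to the east ledge with the lift-bot.  [the west ledge: the cut-bot, the pack-bot, the scan-bot, the sort-bot, the weld-bot | the east ledge: the drill-bot, the lift-bot]
6. Guide goes back to the west ledge alone.  [the west ledge: the cut-bot, the pack-bot, the scan-bot, the sort-bot, the weld-bot | the east ledge: the drill-bot, the lift-bot]
7. Guide goes to the east ledge with the weld-bot.  [the west ledge: the cut-bot, the pack-bot, the scan-bot, the sort-bot | the east ledge: the drill-bot, the lift-bot, the weld-bot]
8. Guide goes back to the west ledge alone.  [the west ledge: the cut-bot, the pack-bot, the scan-bot, the sort-bot | the east ledge: the drill-bot, the lift-bot, the weld-bot]
9. Guide goes to the east ledge with the scan-bot.  [the west ledge: the cut-bot, the pack-bot, the sort-bot | the east ledge: the drill-bot, the lift-bot, the scan-bot, the weld-bot]
10. Guide goes back to the west ledge alone.  [the west ledge: the cut-bot, the pack-bot, the sort-bot | the east ledge: the drill-bot, the lift-bot, the scan-bot, the weld-bot]
11. Guide goes to the east ledge with the cut-bot.  [the west ledge: the pack-bot, the sort-bot | the east ledge: the cut-bot, the drill-bot, the lift-bot, the scan-bot, the weld-bot]
12. Guide goes back to the west ledge alone.  [the west ledge: the pack-bot, the sort-bot | the east ledge: the cut-bot, the drill-bot, the lift-bot, the scan-bot, the weld-bot]
13. Guide goes to the east ledge with the pack-bot.  [the west ledge: the sort-bot | the east ledge: the cut-bot, the drill-bot, the lift-bot, the pack-bot, the scan-bot, the weld-bot]
14. Guide goes back to the west ledge alone.  [the west ledge: the sort-bot | the east ledge: the cut-bot, the drill-bot, the lift-bot, the pack-bot, the scan-bot, the weld-bot]
15. Guide goes to the east ledge with the sort-bot.  [the west ledge: — | the east ledge: the cut-bot, the drill-bot, the lift-bot, the pack-bot, the scan-bot, the sort-bot, the weld-bot]

Yes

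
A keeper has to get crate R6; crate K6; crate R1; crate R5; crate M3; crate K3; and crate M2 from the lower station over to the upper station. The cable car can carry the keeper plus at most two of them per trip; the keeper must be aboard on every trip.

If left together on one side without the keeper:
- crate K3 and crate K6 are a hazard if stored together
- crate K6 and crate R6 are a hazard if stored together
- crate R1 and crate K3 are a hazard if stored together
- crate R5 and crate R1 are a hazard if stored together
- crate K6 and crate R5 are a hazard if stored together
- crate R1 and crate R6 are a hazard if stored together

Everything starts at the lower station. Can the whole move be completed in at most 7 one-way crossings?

No

Counting alone: the keeper can take at most 2 across per trip to the upper station, so moving all 7 needs at least 4 loaded trips out, with a return between consecutive ones — at least 7 crossings.
The safety rule pushes this higher. Following every safe sequence of crossings, the most of the 7 that can be at the upper station as the cable car arrives there on crossing 7 is 6 — never all 7.
So the move cannot be finished within 7 crossings. (The shortest complete plan takes 9:)
1. Keeper goes to the upper station with crate K6 and crate R1.
2. Keeper goes back to the lower station alone.
3. Keeper goes to the upper station with crate R6.
4. Keeper goes back to the lower station with crate K6 and crate R1.
5. Keeper goes to the upper station with crate K3 and crate R5.
6. Keeper goes back to the lower station alone.
7. Keeper goes to the upper station with crate M2 and crate M3.
8. Keeper goes back to the lower station alone.
9. Keeper goes to the upper station with crate K6 and crate R1.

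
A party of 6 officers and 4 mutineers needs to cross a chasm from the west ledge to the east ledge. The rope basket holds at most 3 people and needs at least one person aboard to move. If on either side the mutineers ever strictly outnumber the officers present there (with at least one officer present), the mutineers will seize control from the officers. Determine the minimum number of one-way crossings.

Counting alone: each trip to the east ledge takes at most 3 across and each return brings at least 1 back, so after t trips out (and t−1 returns) at most 3t − (t−1) of the 10 are across; that first reaches 10 at t = 5, so at least 9 crossings are needed.
The plan below uses exactly 9 crossings, so it is optimal:
1. 2 mutineers → the east ledge.  (the west ledge: 6O 2M; the east ledge: 0O 2M)
2. 1 mutineer ← the west ledge.  (the west ledge: 6O 3M; the east ledge: 0O 1M)
3. 3 mutineers → the east ledge.  (the west ledge: 6O 0M; the east ledge: 0O 4M)
4. 1 mutineer ← the west ledge.  (the west ledge: 6O 1M; the east ledge: 0O 3M)
5. 3 officers → the east ledge.  (the west ledge: 3O 1M; the east ledge: 3O 3M)
6. 1 mutineer ← the west ledge.  (the west ledge: 3O 2M; the east ledge: 3O 2M)
7. 1 officer and 2 mutineers → the east ledge.  (the west ledge: 2O 0M; the east ledge: 4O 4M)
8. 1 mutineer ← the west ledge.  (the west ledge: 2O 1M; the east ledge: 4O 3M)
9. 2 officers and 1 mutineer → the east ledge.  (the west ledge: 0O 0M; the east ledge: 6O 4M)

9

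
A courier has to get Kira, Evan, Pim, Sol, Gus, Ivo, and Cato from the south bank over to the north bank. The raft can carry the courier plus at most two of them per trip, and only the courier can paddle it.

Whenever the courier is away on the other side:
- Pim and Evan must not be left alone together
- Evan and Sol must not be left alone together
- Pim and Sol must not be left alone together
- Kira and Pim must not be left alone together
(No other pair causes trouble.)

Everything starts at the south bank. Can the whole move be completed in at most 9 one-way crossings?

No

Counting alone: the courier can take at most 2 across per trip to the north bank, so moving all 7 needs at least 4 loaded trips out, with a return between consecutive ones — at least 7 crossings.
The safety rule pushes this higher. Following every safe sequence of crossings, the most of the 7 that can be at the north bank as the raft arrives there on crossings 7, 9 is 5, 6 respectively — never all 7.
So the move cannot be finished within 9 crossings. (The shortest complete plan takes 11:)
1. Courier goes to the north bank with Evan and Pim.  [the south bank: Cato, Gus, Ivo, Kira, Sol | the north bank: Evan, Pim]
2. Courier goes back to the south bank with Evan.  [the south bank: Cato, Evan, Gus, Ivo, Kira, Sol | the north bank: Pim]
3. Courier goes to the north bank with Evan and Kira.  [the south bank: Cato, Gus, Ivo, Sol | the north bank: Evan, Kira, Pim]
4. Courier goes back to the south bank with Pim.  [the south bank: Cato, Gus, Ivo, Pim, Sol | the north bank: Evan, Kira]
5. Courier goes to the north bank with Gus and Pim.  [the south bank: Cato, Ivo, Sol | the north bank: Evan, Gus, Kira, Pim]
6. Courier goes back to the south bank with Pim.  [the south bank: Cato, Ivo, Pim, Sol | the north bank: Evan, Gus, Kira]
7. Courier goes to the north bank with Ivo and Pim.  [the south bank: Cato, Sol | the north bank: Evan, Gus, Ivo, Kira, Pim]
8. Courier goes back to the south bank with Pim.  [the south bank: Cato, Pim, Sol | the north bank: Evan, Gus, Ivo, Kira]
9. Courier goes to the north bank with Cato and Pim.  [the south bank: Sol | the north bank: Cato, Evan, Gus, Ivo, Kira, Pim]
10. Courier goes back to the south bank with Pim.  [the south bank: Pim, Sol | the north bank: Cato, Evan, Gus, Ivo, Kira]
11. Courier goes to the north bank with Pim and Sol.  [the south bank: — | the north bank: Cato, Evan, Gus, Ivo, Kira, Pim, Sol]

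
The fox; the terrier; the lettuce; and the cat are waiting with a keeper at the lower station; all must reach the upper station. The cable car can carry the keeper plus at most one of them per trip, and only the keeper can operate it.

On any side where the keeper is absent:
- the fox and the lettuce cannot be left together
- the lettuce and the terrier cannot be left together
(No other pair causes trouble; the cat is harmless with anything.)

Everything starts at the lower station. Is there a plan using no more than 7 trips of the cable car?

Counting alone: the keeper can take at most 1 across per trip to the upper station, so moving all 4 needs at least 4 loaded trips out, with a return between consecutive ones — at least 7 crossings.
The safety rule pushes this higher. Following every safe sequence of crossings, the most of the 4 that can be at the upper station as the cable car arrives there on crossing 7 is 3 — never all 4.
So the move cannot be finished within 7 crossings. (The shortest complete plan takes 9:)
1. Keeper goes to the upper station with the lettuce.  [the lower station: the cat, the fox, the terrier | the upper station: the lettuce]
2. Keeper goes back to the lower station alone.  [the lower station: the cat, the fox, the terrier | the upper station: the lettuce]
3. Keeper goes to the upper station with the fox.  [the lower station: the cat, the terrier | the upper station: the fox, the lettuce]
4. Keeper goes back to the lower station with the lettuce.  [the lower station: the cat, the lettuce, the terrier | the upper station: the fox]
5. Keeper goes to the upper station with the terrier.  [the lower station: the cat, the lettuce | the upper station: the fox, the terrier]
6. Keeper goes back to the lower station alone.  [the lower station: the cat, the lettuce | the upper station: the fox, the terrier]
7. Keeper goes to the upper station with the cat.  [the lower station: the lettuce | the upper station: the cat, the fox, the terrier]
8. Keeper goes back to the lower station alone.  [the lower station: the lettuce | the upper station: the cat, the fox, the terrier]
9. Keeper goes to the upper station with the lettuce.  [the lower station: — | the upper station: the cat, the fox, the lettuce, the terrier]

No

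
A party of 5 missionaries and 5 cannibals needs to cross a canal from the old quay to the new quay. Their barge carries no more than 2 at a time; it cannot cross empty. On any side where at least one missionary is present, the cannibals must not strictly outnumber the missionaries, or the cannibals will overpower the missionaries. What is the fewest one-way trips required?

Following every safe sequence of crossings from the start, the most of the 10 that can be at the new quay as the barge arrives there on crossings 1, 3, 5, 7 is 2, 3, 4, 5 respectively; the best ever achieved is 5 of 10.
From crossing 9 on, no configuration arises that was not already reachable earlier: only 13 distinct safe configurations (who is on which side, and where the barge is) can ever be reached, none of them has everyone across, and every continuation just revisits them. They are: 0 missionaries + 0 cannibals across (barge back at the start); 0 missionaries + 1 cannibal across (barge there); 0 missionaries + 1 cannibal across (barge back at the start); 0 missionaries + 2 cannibals across (barge there); 0 missionaries + 2 cannibals across (barge back at the start); 0 missionaries + 3 cannibals across (barge there); 0 missionaries + 3 cannibals across (barge back at the start); 0 missionaries + 4 cannibals across (barge there); 0 missionaries + 4 cannibals across (barge back at the start); 0 missionaries + 5 cannibals across (barge there); 1 missionary + 1 cannibal across (barge there); 1 missionary + 1 cannibal across (barge back at the start); 2 missionaries + 2 cannibals across (barge there). So no valid plan exists.

impossible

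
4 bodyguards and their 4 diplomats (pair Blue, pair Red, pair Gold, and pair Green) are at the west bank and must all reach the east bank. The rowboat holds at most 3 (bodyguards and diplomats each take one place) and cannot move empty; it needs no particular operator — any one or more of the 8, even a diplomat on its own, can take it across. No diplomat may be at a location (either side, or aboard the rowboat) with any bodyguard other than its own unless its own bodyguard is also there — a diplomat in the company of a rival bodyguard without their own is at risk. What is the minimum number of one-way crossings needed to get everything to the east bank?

9

Counting alone: each trip to the east bank takes at most 3 across and each return brings at least 1 back, so after t trips out (and t−1 returns) at most 3t − (t−1) of the 8 are across; that first reaches 8 at t = 4, so at least 7 crossings are needed.
The safety rule pushes this higher. Following every safe sequence of crossings, the most of the 8 that can be at the east bank as the rowboat arrives there on crossing 7 is 7 — never all 8.
So no plan with fewer than 9 crossings exists, and this one achieves 9:
1. bodyguard Blue and diplomat Blue cross → the east bank.
2. bodyguard Blue crosses ← the west bank.
3. bodyguard Blue, bodyguard Red, and diplomat Red cross → the east bank.
4. bodyguard Blue and diplomat Blue cross ← the west bank.
5. bodyguard Blue, bodyguard Gold, and bodyguard Green cross → the east bank.
6. diplomat Red crosses ← the west bank.
7. diplomat Blue and diplomat Red cross → the east bank.
8. diplomat Blue crosses ← the west bank.
9. diplomat Blue, diplomat Gold, and diplomat Green cross → the east bank.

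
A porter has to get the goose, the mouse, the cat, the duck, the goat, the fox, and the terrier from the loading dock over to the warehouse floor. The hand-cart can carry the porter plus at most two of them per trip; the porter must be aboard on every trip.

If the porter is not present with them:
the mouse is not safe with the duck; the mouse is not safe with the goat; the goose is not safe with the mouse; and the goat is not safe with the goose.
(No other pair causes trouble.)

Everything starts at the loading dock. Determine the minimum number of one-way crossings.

Counting alone: the porter can take at most 2 across per trip to the warehouse floor, so moving all 7 needs at least 4 loaded trips out, with a return between consecutive ones — at least 7 crossings.
The safety rule pushes this higher. Following every safe sequence of crossings, the most of the 7 that can be at the warehouse floor as the hand-cart arrives there on crossings 7, 9 is 5, 6 respectively — never all 7.
So no plan with fewer than 11 crossings exists, and this one achieves 11:
1. Porter goes to the warehouse floor with the goose and the mouse.
2. Porter goes back to the loading dock with the goose.
3. Porter goes to the warehouse floor with the cat and the goose.
4. Porter goes back to the loading dock with the goose.
5. Porter goes to the warehouse floor with the duck and the goose.
6. Porter goes back to the loading dock with the mouse.
7. Porter goes to the warehouse floor with the fox and the mouse.
8. Porter goes back to the loading dock with the mouse.
9. Porter goes to the warehouse floor with the mouse and the terrier.
10. Porter goes back to the loading dock with the mouse.
11. Porter goes to the warehouse floor with the goat and the mouse.

11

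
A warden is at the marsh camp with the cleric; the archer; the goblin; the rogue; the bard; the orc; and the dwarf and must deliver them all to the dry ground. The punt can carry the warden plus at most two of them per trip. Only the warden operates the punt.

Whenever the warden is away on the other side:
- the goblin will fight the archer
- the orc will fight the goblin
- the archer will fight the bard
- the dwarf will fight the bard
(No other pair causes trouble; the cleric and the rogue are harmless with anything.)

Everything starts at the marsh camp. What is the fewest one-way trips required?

Counting alone: the warden can take at most 2 across per trip to the dry ground, so moving all 7 needs at least 4 loaded trips out, with a return between consecutive ones — at least 7 crossings.
The safety rule pushes this higher. Following every safe sequence of crossings, the most of the 7 that can be at the dry ground as the punt arrives there on crossing 7 is 6 — never all 7.
So no plan with fewer than 9 crossings exists, and this one achieves 9:
1. Warden goes to the dry ground with the bard and the goblin.  [the marsh camp: the archer, the cleric, the dwarf, the orc, the rogue | the dry ground: the bard, the goblin]
2. Warden goes back to the marsh camp alone.  [the marsh camp: the archer, the cleric, the dwarf, the orc, the rogue | the dry ground: the bard, the goblin]
3. Warden goes to the dry ground with the cleric.  [the marsh camp: the archer, the dwarf, the orc, the rogue | the dry ground: the bard, the cleric, the goblin]
4. Warden goes back to the marsh camp alone.  [the marsh camp: the archer, the dwarf, the orc, the rogue | the dry ground: the bard, the cleric, the goblin]
5. Warden goes to the dry ground with the archer and the rogue.  [the marsh camp: the dwarf, the orc | the dry ground: the archer, the bard, the cleric, the goblin, the rogue]
6. Warden goes back to the marsh camp with the bard and the goblin.  [the marsh camp: the bard, the dwarf, the goblin, the orc | the dry ground: the archer, the cleric, the rogue]
7. Warden goes to the dry ground with the dwarf and the orc.  [the marsh camp: the bard, the goblin | the dry ground: the archer, the cleric, the dwarf, the orc, the rogue]
8. Warden goes back to the marsh camp alone.  [the marsh camp: the bard, the goblin | the dry ground: the archer, the cleric, the dwarf, the orc, the rogue]
9. Warden goes to the dry ground with the bard and the goblin.  [the marsh camp: — | the dry ground: the archer, the bard, the cleric, the dwarf, the goblin, the orc, the rogue]

9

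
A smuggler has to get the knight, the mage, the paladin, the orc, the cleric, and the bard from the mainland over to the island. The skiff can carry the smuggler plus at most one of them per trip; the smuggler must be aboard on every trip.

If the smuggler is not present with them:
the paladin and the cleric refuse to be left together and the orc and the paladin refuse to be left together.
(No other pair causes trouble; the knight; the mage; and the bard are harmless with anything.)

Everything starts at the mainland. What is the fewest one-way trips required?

Counting alone: the smuggler can take at most 1 across per trip to the island, so moving all 6 needs at least 6 loaded trips out, with a return between consecutive ones — at least 11 crossings.
The safety rule pushes this higher. Following every safe sequence of crossings, the most of the 6 that can be at the island as the skiff arrives there on crossing 11 is 5 — never all 6.
So no plan with fewer than 13 crossings exists, and this one achieves 13:
1. Smuggler goes to the island with the paladin.
2. Smuggler goes back to the mainland alone.
3. Smuggler goes to the island with the knight.
4. Smuggler goes back to the mainland alone.
5. Smuggler goes to the island with the mage.
6. Smuggler goes back to the mainland alone.
7. Smuggler goes to the island with the orc.
8. Smuggler goes back to the mainland with the paladin.
9. Smuggler goes to the island with the cleric.
10. Smuggler goes back to the mainland alone.
11. Smuggler goes to the island with the bard.
12. Smuggler goes back to the mainland alone.
13. Smuggler goes to the island with the paladin.

13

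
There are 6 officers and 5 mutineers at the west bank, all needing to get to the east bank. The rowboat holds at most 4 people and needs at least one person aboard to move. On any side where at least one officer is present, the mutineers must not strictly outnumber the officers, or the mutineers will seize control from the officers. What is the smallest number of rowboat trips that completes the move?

Counting alone: each trip to the east bank takes at most 4 across and each return brings at least 1 back, so after t trips out (and t−1 returns) at most 4t − (t−1) of the 11 are across; that first reaches 11 at t = 4, so at least 7 crossings are needed.
The plan below uses exactly 7 crossings, so it is optimal:
1. 2 mutineers → the east bank.  (the west bank: 6O 3M; the east bank: 0O 2M)
2. 1 mutineer ← the west bank.  (the west bank: 6O 4M; the east bank: 0O 1M)
3. 4 mutineers → the east bank.  (the west bank: 6O 0M; the east bank: 0O 5M)
4. 1 mutineer ← the west bank.  (the west bank: 6O 1M; the east bank: 0O 4M)
5. 4 officers → the east bank.  (the west bank: 2O 1M; the east bank: 4O 4M)
6. 1 mutineer ← the west bank.  (the west bank: 2O 2M; the east bank: 4O 3M)
7. 2 officers and 2 mutineers → the east bank.  (the west bank: 0O 0M; the east bank: 6O 5M)

7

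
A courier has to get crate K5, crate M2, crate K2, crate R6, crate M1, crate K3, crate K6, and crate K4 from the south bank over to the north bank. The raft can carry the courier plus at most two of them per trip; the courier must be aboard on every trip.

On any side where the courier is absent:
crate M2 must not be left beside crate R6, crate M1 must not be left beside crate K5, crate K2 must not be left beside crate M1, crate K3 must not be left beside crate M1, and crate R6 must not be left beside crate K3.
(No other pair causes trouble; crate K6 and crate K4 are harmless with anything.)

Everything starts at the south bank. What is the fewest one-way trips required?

9

Counting alone: the courier can take at most 2 across per trip to the north bank, so moving all 8 needs at least 4 loaded trips out, with a return between consecutive ones — at least 7 crossings.
The safety rule pushes this higher. Following every safe sequence of crossings, the most of the 8 that can be at the north bank as the raft arrives there on crossing 7 is 7 — never all 8.
So no plan with fewer than 9 crossings exists, and this one achieves 9:
1. Courier goes to the north bank with crate M1 and crate R6.  [the south bank: crate K2, crate K3, crate K4, crate K5, crate K6, crate M2 | the north bank: crate M1, crate R6]
2. Courier goes back to the south bank alone.  [the south bank: crate K2, crate K3, crate K4, crate K5, crate K6, crate M2 | the north bank: crate M1, crate R6]
3. Courier goes to the north bank with crate K5 and crate M2.  [the south bank: crate K2, crate K3, crate K4, crate K6 | the north bank: crate K5, crate M1, crate M2, crate R6]
4. Courier goes back to the south bank with crate M1 and crate R6.  [the south bank: crate K2, crate K3, crate K4, crate K6, crate M1, crate R6 | the north bank: crate K5, crate M2]
5. Courier goes to the north bank with crate K2 and crate K3.  [the south bank: crate K4, crate K6, crate M1, crate R6 | the north bank: crate K2, crate K3, crate K5, crate M2]
6. Courier goes back to the south bank alone.  [the south bank: crate K4, crate K6, crate M1, crate R6 | the north bank: crate K2, crate K3, crate K5, crate M2]
7. Courier goes to the north bank with crate K4 and crate K6.  [the south bank: crate M1, crate R6 | the north bank: crate K2, crate K3, crate K4, crate K5, crate K6, crate M2]
8. Courier goes back to the south bank alone.  [the south bank: crate M1, crate R6 | the north bank: crate K2, crate K3, crate K4, crate K5, crate K6, crate M2]
9. Courier goes to the north bank with crate M1 and crate R6.  [the south bank: — | the north bank: crate K2, crate K3, crate K4, crate K5, crate K6, crate M1, crate M2, crate R6]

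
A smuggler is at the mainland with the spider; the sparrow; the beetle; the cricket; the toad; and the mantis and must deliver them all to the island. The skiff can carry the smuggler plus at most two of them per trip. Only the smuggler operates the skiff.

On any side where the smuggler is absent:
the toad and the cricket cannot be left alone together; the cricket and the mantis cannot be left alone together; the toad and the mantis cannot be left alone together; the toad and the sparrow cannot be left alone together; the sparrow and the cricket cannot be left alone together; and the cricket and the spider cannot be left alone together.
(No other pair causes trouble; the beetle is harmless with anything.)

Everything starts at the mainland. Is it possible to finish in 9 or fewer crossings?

Yes — this plan uses 9 crossings (≤ 9):
1. Smuggler goes to the island with the cricket and the toad.  [the mainland: the beetle, the mantis, the sparrow, the spider | the island: the cricket, the toad]
2. Smuggler goes back to the mainland with the cricket.  [the mainland: the beetle, the cricket, the mantis, the sparrow, the spider | the island: the toad]
3. Smuggler goes to the island with the cricket and the spider.  [the mainland: the beetle, the mantis, the sparrow | the island: the cricket, the spider, the toad]
4. Smuggler goes back to the mainland with the cricket.  [the mainland: the beetle, the cricket, the mantis, the sparrow | the island: the spider, the toad]
5. Smuggler goes to the island with the mantis and the sparrow.  [the mainland: the beetle, the cricket | the island: the mantis, the sparrow, the spider, the toad]
6. Smuggler goes back to the mainland with the toad.  [the mainland: the beetle, the cricket, the toad | the island: the mantis, the sparrow, the spider]
7. Smuggler goes to the island with the beetle and the cricket.  [the mainland: the toad | the island: the beetle, the cricket, the mantis, the sparrow, the spider]
8. Smuggler goes back to the mainland with the cricket.  [the mainland: the cricket, the toad | the island: the beetle, the mantis, the sparrow, the spider]
9. Smuggler goes to the island with the cricket and the toad.  [the mainland: — | the island: the beetle, the cricket, the mantis, the sparrow, the spider, the toad]

Yes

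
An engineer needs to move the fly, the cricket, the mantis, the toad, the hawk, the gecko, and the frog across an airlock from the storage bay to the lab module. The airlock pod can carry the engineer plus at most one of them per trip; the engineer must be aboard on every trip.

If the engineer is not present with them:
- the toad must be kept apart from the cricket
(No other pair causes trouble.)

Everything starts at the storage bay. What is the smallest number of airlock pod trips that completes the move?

Counting alone: the engineer can take at most 1 across per trip to the lab module, so moving all 7 needs at least 7 loaded trips out, with a return between consecutive ones — at least 13 crossings.
The plan below uses exactly 13 crossings, so it is optimal:
1. Engineer goes to the lab module with the cricket.
2. Engineer goes back to the storage bay alone.
3. Engineer goes to the lab module with the fly.
4. Engineer goes back to the storage bay alone.
5. Engineer goes to the lab module with the mantis.
6. Engineer goes back to the storage bay alone.
7. Engineer goes to the lab module with the hawk.
8. Engineer goes back to the storage bay alone.
9. Engineer goes to the lab module with the gecko.
10. Engineer goes back to the storage bay alone.
11. Engineer goes to the lab module with the frog.
12. Engineer goes back to the storage bay alone.
13. Engineer goes to the lab module with the toad.

13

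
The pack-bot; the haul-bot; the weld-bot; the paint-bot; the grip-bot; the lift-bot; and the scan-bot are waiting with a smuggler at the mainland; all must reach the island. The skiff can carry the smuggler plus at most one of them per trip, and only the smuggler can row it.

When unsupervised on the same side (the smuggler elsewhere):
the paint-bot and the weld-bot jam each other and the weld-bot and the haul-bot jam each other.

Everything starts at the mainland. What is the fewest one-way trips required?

Counting alone: the smuggler can take at most 1 across per trip to the island, so moving all 7 needs at least 7 loaded trips out, with a return between consecutive ones — at least 13 crossings.
The safety rule pushes this higher. Following every safe sequence of crossings, the most of the 7 that can be at the island as the skiff arrives there on crossing 13 is 6 — never all 7.
So no plan with fewer than 15 crossings exists, and this one achieves 15:
1. Smuggler goes to the island with the weld-bot.
2. Smuggler goes back to the mainland alone.
3. Smuggler goes to the island with the pack-bot.
4. Smuggler goes back to the mainland alone.
5. Smuggler goes to the island with the haul-bot.
6. Smuggler goes back to the mainland with the weld-bot.
7. Smuggler goes to the island with the paint-bot.
8. Smuggler goes back to the mainland alone.
9. Smuggler goes to the island with the grip-bot.
10. Smuggler goes back to the mainland alone.
11. Smuggler goes to the island with the lift-bot.
12. Smuggler goes back to the mainland alone.
13. Smuggler goes to the island with the scan-bot.
14. Smuggler goes back to the mainland alone.
15. Smuggler goes to the island with the weld-bot.

15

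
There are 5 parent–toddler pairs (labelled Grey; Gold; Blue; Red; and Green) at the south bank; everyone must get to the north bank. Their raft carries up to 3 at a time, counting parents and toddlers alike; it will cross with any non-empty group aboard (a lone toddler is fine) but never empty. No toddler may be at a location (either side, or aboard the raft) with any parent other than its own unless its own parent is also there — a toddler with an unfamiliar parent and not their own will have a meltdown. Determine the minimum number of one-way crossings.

Counting alone: each trip to the north bank takes at most 3 across and each return brings at least 1 back, so after t trips out (and t−1 returns) at most 3t − (t−1) of the 10 are across; that first reaches 10 at t = 5, so at least 9 crossings are needed.
The safety rule pushes this higher. Following every safe sequence of crossings, the most of the 10 that can be at the north bank as the raft arrives there on crossing 9 is 9 — never all 10.
So no plan with fewer than 11 crossings exists, and this one achieves 11:
1. parent Grey and toddler Grey cross → the north bank.
2. parent Grey crosses ← the south bank.
3. toddler Blue, toddler Gold, and toddler Red cross → the north bank.
4. toddler Grey crosses ← the south bank.
5. parent Blue, parent Gold, and parent Red cross → the north bank.
6. parent Gold and toddler Gold cross ← the south bank.
7. parent Gold, parent Green, and parent Grey cross → the north bank.
8. toddler Blue crosses ← the south bank.
9. toddler Gold and toddler Grey cross → the north bank.
10. toddler Grey crosses ← the south bank.
11. toddler Blue, toddler Green, and toddler Grey cross → the north bank.

11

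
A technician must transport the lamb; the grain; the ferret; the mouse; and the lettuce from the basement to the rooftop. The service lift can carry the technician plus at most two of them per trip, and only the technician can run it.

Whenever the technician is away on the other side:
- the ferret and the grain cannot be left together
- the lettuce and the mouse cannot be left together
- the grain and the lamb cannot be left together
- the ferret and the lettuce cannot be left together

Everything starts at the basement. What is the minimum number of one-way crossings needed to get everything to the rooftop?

7

Counting alone: the technician can take at most 2 across per trip to the rooftop, so moving all 5 needs at least 3 loaded trips out, with a return between consecutive ones — at least 5 crossings.
The safety rule pushes this higher. Following every safe sequence of crossings, the most of the 5 that can be at the rooftop as the service lift arrives there on crossing 5 is 4 — never all 5.
So no plan with fewer than 7 crossings exists, and this one achieves 7:
1. Technician goes to the rooftop with the grain and the lettuce.  [the basement: the ferret, the lamb, the mouse | the rooftop: the grain, the lettuce]
2. Technician goes back to the basement alone.  [the basement: the ferret, the lamb, the mouse | the rooftop: the grain, the lettuce]
3. Technician goes to the rooftop with the lamb.  [the basement: the ferret, the mouse | the rooftop: the grain, the lamb, the lettuce]
4. Technician goes back to the basement with the grain.  [the basement: the ferret, the grain, the mouse | the rooftop: the lamb, the lettuce]
5. Technician goes to the rooftop with the ferret and the mouse.  [the basement: the grain | the rooftop: the ferret, the lamb, the lettuce, the mouse]
6. Technician goes back to the basement with the lettuce.  [the basement: the grain, the lettuce | the rooftop: the ferret, the lamb, the mouse]
7. Technician goes to the rooftop with the grain and the lettuce.  [the basement: — | the rooftop: the ferret, the grain, the lamb, the lettuce, the mouse]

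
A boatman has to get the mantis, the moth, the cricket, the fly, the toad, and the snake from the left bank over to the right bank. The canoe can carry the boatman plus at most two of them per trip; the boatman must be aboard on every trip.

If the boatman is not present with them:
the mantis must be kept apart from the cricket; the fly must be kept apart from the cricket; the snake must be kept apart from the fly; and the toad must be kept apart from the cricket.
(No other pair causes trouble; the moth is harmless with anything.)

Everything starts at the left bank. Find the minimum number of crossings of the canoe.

7

Counting alone: the boatman can take at most 2 across per trip to the right bank, so moving all 6 needs at least 3 loaded trips out, with a return between consecutive ones — at least 5 crossings.
The safety rule pushes this higher. Following every safe sequence of crossings, the most of the 6 that can be at the right bank as the canoe arrives there on crossing 5 is 5 — never all 6.
So no plan with fewer than 7 crossings exists, and this one achieves 7:
1. Boatman goes to the right bank with the cricket and the fly.  [the left bank: the mantis, the moth, the snake, the toad | the right bank: the cricket, the fly]
2. Boatman goes back to the left bank with the cricket.  [the left bank: the cricket, the mantis, the moth, the snake, the toad | the right bank: the fly]
3. Boatman goes to the right bank with the cricket and the mantis.  [the left bank: the moth, the snake, the toad | the right bank: the cricket, the fly, the mantis]
4. Boatman goes back to the left bank with the cricket.  [the left bank: the cricket, the moth, the snake, the toad | the right bank: the fly, the mantis]
5. Boatman goes to the right bank with the moth and the toad.  [the left bank: the cricket, the snake | the right bank: the fly, the mantis, the moth, the toad]
6. Boatman goes back to the left bank alone.  [the left bank: the cricket, the snake | the right bank: the fly, the mantis, the moth, the toad]
7. Boatman goes to the right bank with the cricket and the snake.  [the left bank: — | the right bank: the cricket, the fly, the mantis, the moth, the snake, the toad]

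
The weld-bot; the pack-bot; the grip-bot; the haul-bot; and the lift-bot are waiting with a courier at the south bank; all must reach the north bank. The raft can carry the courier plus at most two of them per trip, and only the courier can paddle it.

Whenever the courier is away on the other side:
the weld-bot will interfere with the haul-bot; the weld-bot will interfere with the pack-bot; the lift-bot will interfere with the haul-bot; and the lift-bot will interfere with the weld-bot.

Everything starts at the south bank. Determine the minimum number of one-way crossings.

7

Counting alone: the courier can take at most 2 across per trip to the north bank, so moving all 5 needs at least 3 loaded trips out, with a return between consecutive ones — at least 5 crossings.
The safety rule pushes this higher. Following every safe sequence of crossings, the most of the 5 that can be at the north bank as the raft arrives there on crossing 5 is 4 — never all 5.
So no plan with fewer than 7 crossings exists, and this one achieves 7:
1. Courier goes to the north bank with the haul-bot and the weld-bot.  [the south bank: the grip-bot, the lift-bot, the pack-bot | the north bank: the haul-bot, the weld-bot]
2. Courier goes back to the south bank with the weld-bot.  [the south bank: the grip-bot, the lift-bot, the pack-bot, the weld-bot | the north bank: the haul-bot]
3. Courier goes to the north bank with the pack-bot and the weld-bot.  [the south bank: the grip-bot, the lift-bot | the north bank: the haul-bot, the pack-bot, the weld-bot]
4. Courier goes back to the south bank with the weld-bot.  [the south bank: the grip-bot, the lift-bot, the weld-bot | the north bank: the haul-bot, the pack-bot]
5. Courier goes to the north bank with the grip-bot and the weld-bot.  [the south bank: the lift-bot | the north bank: the grip-bot, the haul-bot, the pack-bot, the weld-bot]
6. Courier goes back to the south bank with the weld-bot.  [the south bank: the lift-bot, the weld-bot | the north bank: the grip-bot, the haul-bot, the pack-bot]
7. Courier goes to the north bank with the lift-bot and the weld-bot.  [the south bank: — | the north bank: the grip-bot, the haul-bot, the lift-bot, the pack-bot, the weld-bot]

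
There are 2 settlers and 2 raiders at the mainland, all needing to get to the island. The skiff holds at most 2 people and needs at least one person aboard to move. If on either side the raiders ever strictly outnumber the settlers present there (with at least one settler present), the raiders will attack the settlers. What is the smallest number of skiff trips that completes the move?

Counting alone: each trip to the island takes at most 2 across and each return brings at least 1 back, so after t trips out (and t−1 returns) at most 2t − (t−1) of the 4 are across; that first reaches 4 at t = 3, so at least 5 crossings are needed.
The plan below uses exactly 5 crossings, so it is optimal:
1. 2 raiders → the island.  (the mainland: 2S 0R; the island: 0S 2R)
2. 1 raider ← the mainland.  (the mainland: 2S 1R; the island: 0S 1R)
3. 2 settlers → the island.  (the mainland: 0S 1R; the island: 2S 1R)
4. 1 raider ← the mainland.  (the mainland: 0S 2R; the island: 2S 0R)
5. 2 raiders → the island.  (the mainland: 0S 0R; the island: 2S 2R)

5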